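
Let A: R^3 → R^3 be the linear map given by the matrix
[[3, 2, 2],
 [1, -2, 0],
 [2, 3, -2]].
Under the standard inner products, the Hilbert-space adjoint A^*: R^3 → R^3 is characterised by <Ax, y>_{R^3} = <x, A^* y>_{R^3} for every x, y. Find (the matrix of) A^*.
A^* = A^T =
[[3, 1, 2],
 [2, -2, 3],
 [2, 0, -2]]

For real matrices with standard dot products, the defining identity <Ax, y> = <x, A^* y> gives (Ax)^T y = x^T (A^*) y, i.e. x^T A^T y = x^T (A^*) y. Since this holds for all x, y, we must have A^* = A^T. Therefore
A^* =
[[3, 1, 2],
 [2, -2, 3],
 [2, 0, -2]].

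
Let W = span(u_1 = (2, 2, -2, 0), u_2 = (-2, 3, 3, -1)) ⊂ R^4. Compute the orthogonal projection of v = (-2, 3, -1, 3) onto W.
proj_W(v) = (2/13, 27/13, 3/13, -5/13)

Set up U = [u_1 | ... | u_2] ∈ R^(4×2). The projector onto W = col(U) is P = U (U^T U)^(-1) U^T.
Compute U^T U =
  [12, -4]
  [-4, 23],
and U^T v = (4, 7).
Solve U^T U · c = U^T v for the coefficients: c = (6/13, 5/13). The projection is proj_W(v) = U c.
Check: (v - proj_W(v)) · u_1 = 0  (should be 0).
Check: (v - proj_W(v)) · u_2 = 0  (should be 0).
Result: proj_W(v) = (2/13, 27/13, 3/13, -5/13).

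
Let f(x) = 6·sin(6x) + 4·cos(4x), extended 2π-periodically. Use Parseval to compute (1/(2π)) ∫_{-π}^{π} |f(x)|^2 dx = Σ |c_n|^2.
Σ |c_n|^2 = 26

Expand |f|^2 and use orthogonality of {sin(nx), cos(mx)} on [-π, π]:
  ∫_{-π}^{π} sin(nx)^2 dx = π, ∫ cos(mx)^2 dx = π, and cross terms integrate to 0.
So ∫_{-π}^{π} f(x)^2 dx = 6^2 · π + 4^2 · π = (36 + 16)π.
Divide by 2π: (36 + 16)/2 = 26.
By Parseval, this equals Σ |c_n|^2.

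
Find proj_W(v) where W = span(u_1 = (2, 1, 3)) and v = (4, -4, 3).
proj_W(v) = (13/7, 13/14, 39/14)

Set up U = [u_1 | ... | u_1] ∈ R^(3×1). The projector onto W = col(U) is P = U (U^T U)^(-1) U^T.
Compute U^T U =
  [14],
and U^T v = (13).
Solve U^T U · c = U^T v for the coefficients: c = (13/14). The projection is proj_W(v) = U c.
Check: (v - proj_W(v)) · u_1 = 0  (should be 0).
Result: proj_W(v) = (13/7, 13/14, 39/14).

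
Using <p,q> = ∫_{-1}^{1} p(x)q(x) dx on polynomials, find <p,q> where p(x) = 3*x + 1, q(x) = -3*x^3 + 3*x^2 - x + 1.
<p,q> = -8/5

Expand the product: p(x)·q(x) = -9*x^4 + 6*x^3 + 2*x + 1.
∫_{-1}^{1} of each monomial x^k gives [2/(k+1) if k even, 0 if k odd]. Integrating term-by-term (or equivalently evaluating the antiderivative F(x) = -9*x^5/5 + 3*x^4/2 + x^2 + x at the endpoints):
  F(1) − F(−1) = 17/10 − (33/10) = -8/5.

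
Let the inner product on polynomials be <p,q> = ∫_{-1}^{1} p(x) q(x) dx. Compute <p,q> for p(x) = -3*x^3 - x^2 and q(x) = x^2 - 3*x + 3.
<p,q> = 6/5

Expand the product: p(x)·q(x) = -3*x^5 + 8*x^4 - 6*x^3 - 3*x^2.
∫_{-1}^{1} of each monomial x^k gives [2/(k+1) if k even, 0 if k odd]. Integrating term-by-term (or equivalently evaluating the antiderivative F(x) = -x^6/2 + 8*x^5/5 - 3*x^4/2 - x^3 at the endpoints):
  F(1) − F(−1) = -7/5 − (-13/5) = 6/5.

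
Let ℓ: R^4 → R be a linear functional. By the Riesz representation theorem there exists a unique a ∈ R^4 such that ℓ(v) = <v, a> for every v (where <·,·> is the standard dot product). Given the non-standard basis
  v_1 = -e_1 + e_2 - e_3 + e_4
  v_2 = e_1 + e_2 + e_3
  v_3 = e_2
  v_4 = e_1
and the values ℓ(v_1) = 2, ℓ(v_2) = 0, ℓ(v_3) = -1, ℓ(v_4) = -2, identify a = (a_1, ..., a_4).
a = (-2, -1, 3, 4)

Write a = (a_1, ..., a_4) in the standard basis. For each basis vector v_i, ℓ(v_i) = <v_i, a> is a linear equation in the a_j's. Collect the n equations into a matrix system V a = ℓ, where row i of V is v_i (expressed in the standard basis). Since V is invertible (lower-triangular with 1s on the diagonal, up to permutation), solve by back-substitution:
  V =
[[-1, 1, -1, 1],
 [1, 1, 1, 0],
 [0, 1, 0, 0],
 [1, 0, 0, 0]]
  V a = (2, 0, -1, -2)
Solving gives a = (-2, -1, 3, 4).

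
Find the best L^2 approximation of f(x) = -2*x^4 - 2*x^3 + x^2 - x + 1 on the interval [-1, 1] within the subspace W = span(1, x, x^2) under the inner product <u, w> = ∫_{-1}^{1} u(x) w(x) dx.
g(x) = -5*x^2/7 - 11*x/5 + 41/35

The best approximation g ∈ W is the orthogonal projection of f onto W. Writing g = a_0 + a_1 x + a_2 x^2, the coefficients solve the normal equations G · a = b where
  G_{ij} = <φ_i, φ_j> and b_i = <f, φ_i>, with φ_0 = 1, φ_1 = x, φ_2 = x^2.
G =
  [2, 0, 2/3]
  [0, 2/3, 0]
  [2/3, 0, 2/5],
b = (28/15, -22/15, 52/105).
Solving gives a_0 = 41/35, a_1 = -11/5, a_2 = -5/7, so
  g(x) = -5*x^2/7 - 11*x/5 + 41/35.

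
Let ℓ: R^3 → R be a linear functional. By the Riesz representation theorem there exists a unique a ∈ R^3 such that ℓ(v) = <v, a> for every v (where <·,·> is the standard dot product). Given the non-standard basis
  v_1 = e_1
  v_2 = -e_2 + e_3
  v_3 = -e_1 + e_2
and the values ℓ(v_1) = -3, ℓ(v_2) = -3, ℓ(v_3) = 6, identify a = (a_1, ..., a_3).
a = (-3, 3, 0)

Write a = (a_1, ..., a_3) in the standard basis. For each basis vector v_i, ℓ(v_i) = <v_i, a> is a linear equation in the a_j's. Collect the n equations into a matrix system V a = ℓ, where row i of V is v_i (expressed in the standard basis). Since V is invertible (lower-triangular with 1s on the diagonal, up to permutation), solve by back-substitution:
  V =
[[1, 0, 0],
 [0, -1, 1],
 [-1, 1, 0]]
  V a = (-3, -3, 6)
Solving gives a = (-3, 3, 0).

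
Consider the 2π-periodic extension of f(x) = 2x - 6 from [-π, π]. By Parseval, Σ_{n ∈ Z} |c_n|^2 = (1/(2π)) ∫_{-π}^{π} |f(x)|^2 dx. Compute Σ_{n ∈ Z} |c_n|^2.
Σ |c_n|^2 = 4π^2/3 + 36

Expand and integrate term by term over [-π, π]:
  ∫ (2x)^2 dx = 4·(2π^3/3); ∫ 2·2·(-6)·x dx = 0 (odd integrand); ∫ (-6)^2 dx = 36·2π.
So (1/(2π)) ∫_{-π}^{π} (2x - 6)^2 dx = 4π^2/3 + 36 = 4π^2/3 + 36.
Parseval ⇒ Σ |c_n|^2 = 4π^2/3 + 36.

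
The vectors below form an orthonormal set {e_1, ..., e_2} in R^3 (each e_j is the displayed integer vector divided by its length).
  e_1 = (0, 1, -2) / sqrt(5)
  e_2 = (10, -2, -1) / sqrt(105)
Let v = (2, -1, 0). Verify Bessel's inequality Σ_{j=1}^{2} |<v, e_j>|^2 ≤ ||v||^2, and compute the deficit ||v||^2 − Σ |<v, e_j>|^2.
Σ |<v, e_j>|^2 = 101/21; ||v||^2 = 5; deficit = 4/21

Write each e_j = u_j / sqrt(<u_j, u_j>) where u_j is the displayed integer vector. Then <v, e_j> = <v, u_j> / sqrt(<u_j, u_j>), so |<v, e_j>|^2 = <v, u_j>^2 / <u_j, u_j>.
Coefficients: <v, e_1> = -1/sqrt(5), <v, e_2> = 22/sqrt(105).
Square and sum: Σ |<v, e_j>|^2 = 101/21.
Compute ||v||^2 = v·v = 5.
Deficit = 5 − 101/21 = 4/21 ≥ 0, confirming Bessel's inequality. (The deficit equals ||v − Σ <v,e_j> e_j||^2, the squared distance from v to span{e_j}.)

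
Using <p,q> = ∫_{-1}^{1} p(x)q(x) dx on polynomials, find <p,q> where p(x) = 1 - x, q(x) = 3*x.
<p,q> = -2

Expand the product: p(x)·q(x) = -3*x^2 + 3*x.
∫_{-1}^{1} of each monomial x^k gives [2/(k+1) if k even, 0 if k odd]. Integrating term-by-term (or equivalently evaluating the antiderivative F(x) = -x^3 + 3*x^2/2 at the endpoints):
  F(1) − F(−1) = 1/2 − (5/2) = -2.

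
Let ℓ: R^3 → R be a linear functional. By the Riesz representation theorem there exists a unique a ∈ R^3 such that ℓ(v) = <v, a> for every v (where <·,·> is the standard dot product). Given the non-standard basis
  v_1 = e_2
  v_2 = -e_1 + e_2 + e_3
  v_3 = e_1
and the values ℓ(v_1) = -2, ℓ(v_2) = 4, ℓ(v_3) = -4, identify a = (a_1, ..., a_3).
a = (-4, -2, 2)

Write a = (a_1, ..., a_3) in the standard basis. For each basis vector v_i, ℓ(v_i) = <v_i, a> is a linear equation in the a_j's. Collect the n equations into a matrix system V a = ℓ, where row i of V is v_i (expressed in the standard basis). Since V is invertible (lower-triangular with 1s on the diagonal, up to permutation), solve by back-substitution:
  V =
[[0, 1, 0],
 [-1, 1, 1],
 [1, 0, 0]]
  V a = (-2, 4, -4)
Solving gives a = (-4, -2, 2).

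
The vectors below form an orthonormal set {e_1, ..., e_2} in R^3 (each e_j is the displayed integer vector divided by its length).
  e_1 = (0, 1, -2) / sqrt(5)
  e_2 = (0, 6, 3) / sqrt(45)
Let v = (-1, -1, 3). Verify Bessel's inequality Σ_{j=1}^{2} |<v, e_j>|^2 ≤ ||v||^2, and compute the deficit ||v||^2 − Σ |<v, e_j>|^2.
Σ |<v, e_j>|^2 = 10; ||v||^2 = 11; deficit = 1

Write each e_j = u_j / sqrt(<u_j, u_j>) where u_j is the displayed integer vector. Then <v, e_j> = <v, u_j> / sqrt(<u_j, u_j>), so |<v, e_j>|^2 = <v, u_j>^2 / <u_j, u_j>.
Coefficients: <v, e_1> = -7/sqrt(5), <v, e_2> = 3/sqrt(45).
Square and sum: Σ |<v, e_j>|^2 = 10.
Compute ||v||^2 = v·v = 11.
Deficit = 11 − 10 = 1 ≥ 0, confirming Bessel's inequality. (The deficit equals ||v − Σ <v,e_j> e_j||^2, the squared distance from v to span{e_j}.)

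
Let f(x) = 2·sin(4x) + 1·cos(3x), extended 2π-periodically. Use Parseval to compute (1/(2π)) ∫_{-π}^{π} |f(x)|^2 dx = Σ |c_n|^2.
Σ |c_n|^2 = 5/2

Expand |f|^2 and use orthogonality of {sin(nx), cos(mx)} on [-π, π]:
  ∫_{-π}^{π} sin(nx)^2 dx = π, ∫ cos(mx)^2 dx = π, and cross terms integrate to 0.
So ∫_{-π}^{π} f(x)^2 dx = 2^2 · π + 1^2 · π = (4 + 1)π.
Divide by 2π: (4 + 1)/2 = 5/2.
By Parseval, this equals Σ |c_n|^2.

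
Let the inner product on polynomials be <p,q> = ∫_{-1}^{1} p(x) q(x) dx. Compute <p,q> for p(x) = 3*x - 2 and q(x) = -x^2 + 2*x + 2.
<p,q> = -8/3

Expand the product: p(x)·q(x) = -3*x^3 + 8*x^2 + 2*x - 4.
∫_{-1}^{1} of each monomial x^k gives [2/(k+1) if k even, 0 if k odd]. Integrating term-by-term (or equivalently evaluating the antiderivative F(x) = -3*x^4/4 + 8*x^3/3 + x^2 - 4*x at the endpoints):
  F(1) − F(−1) = -13/12 − (19/12) = -8/3.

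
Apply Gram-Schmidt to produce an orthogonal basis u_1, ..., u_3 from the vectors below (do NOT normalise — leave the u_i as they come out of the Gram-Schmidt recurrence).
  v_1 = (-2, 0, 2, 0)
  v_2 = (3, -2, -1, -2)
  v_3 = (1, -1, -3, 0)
Orthogonal basis:
  u_1 = (-2, 0, 2, 0)
  u_2 = (1, -2, 1, -2)
  u_3 = (-1, -1, -1, 0)

Apply the Gram-Schmidt recurrence
  u_1 = v_1
  u_i = v_i − Σ_{j<i} ((v_i · u_j) / (u_j · u_j)) · u_j.

Step by step this gives:
  u_1 = (-2, 0, 2, 0)
  u_2 = (1, -2, 1, -2)
  u_3 = (-1, -1, -1, 0)

Orthogonality check:
  u_2 · u_1 = 0 (should be 0)
  u_3 · u_1 = 0 (should be 0)
  u_3 · u_2 = 0 (should be 0)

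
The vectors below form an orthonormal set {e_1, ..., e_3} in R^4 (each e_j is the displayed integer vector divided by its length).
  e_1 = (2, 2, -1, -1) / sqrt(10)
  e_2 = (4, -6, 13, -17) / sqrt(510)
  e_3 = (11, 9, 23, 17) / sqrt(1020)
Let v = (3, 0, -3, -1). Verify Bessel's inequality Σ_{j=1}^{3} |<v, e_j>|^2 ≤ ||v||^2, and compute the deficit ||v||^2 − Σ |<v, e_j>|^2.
Σ |<v, e_j>|^2 = 259/20; ||v||^2 = 19; deficit = 121/20

Write each e_j = u_j / sqrt(<u_j, u_j>) where u_j is the displayed integer vector. Then <v, e_j> = <v, u_j> / sqrt(<u_j, u_j>), so |<v, e_j>|^2 = <v, u_j>^2 / <u_j, u_j>.
Coefficients: <v, e_1> = 10/sqrt(10), <v, e_2> = -10/sqrt(510), <v, e_3> = -53/sqrt(1020).
Square and sum: Σ |<v, e_j>|^2 = 259/20.
Compute ||v||^2 = v·v = 19.
Deficit = 19 − 259/20 = 121/20 ≥ 0, confirming Bessel's inequality. (The deficit equals ||v − Σ <v,e_j> e_j||^2, the squared distance from v to span{e_j}.)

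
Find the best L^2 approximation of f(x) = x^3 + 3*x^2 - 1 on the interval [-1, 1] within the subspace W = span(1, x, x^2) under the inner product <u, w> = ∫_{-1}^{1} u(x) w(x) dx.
g(x) = 3*x^2 + 3*x/5 - 1

The best approximation g ∈ W is the orthogonal projection of f onto W. Writing g = a_0 + a_1 x + a_2 x^2, the coefficients solve the normal equations G · a = b where
  G_{ij} = <φ_i, φ_j> and b_i = <f, φ_i>, with φ_0 = 1, φ_1 = x, φ_2 = x^2.
G =
  [2, 0, 2/3]
  [0, 2/3, 0]
  [2/3, 0, 2/5],
b = (0, 2/5, 8/15).
Solving gives a_0 = -1, a_1 = 3/5, a_2 = 3, so
  g(x) = 3*x^2 + 3*x/5 - 1.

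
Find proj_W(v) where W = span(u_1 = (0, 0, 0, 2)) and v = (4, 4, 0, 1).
proj_W(v) = (0, 0, 0, 1)

Set up U = [u_1 | ... | u_1] ∈ R^(4×1). The projector onto W = col(U) is P = U (U^T U)^(-1) U^T.
Compute U^T U =
  [4],
and U^T v = (2).
Solve U^T U · c = U^T v for the coefficients: c = (1/2). The projection is proj_W(v) = U c.
Check: (v - proj_W(v)) · u_1 = 0  (should be 0).
Result: proj_W(v) = (0, 0, 0, 1).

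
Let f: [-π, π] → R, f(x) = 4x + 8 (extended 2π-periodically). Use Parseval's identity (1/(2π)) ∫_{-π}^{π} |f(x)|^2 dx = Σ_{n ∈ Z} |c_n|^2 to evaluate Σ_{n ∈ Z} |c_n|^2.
Σ |c_n|^2 = 16π^2/3 + 64

Expand and integrate term by term over [-π, π]:
  ∫ (4x)^2 dx = 16·(2π^3/3); ∫ 2·4·(8)·x dx = 0 (odd integrand); ∫ 8^2 dx = 64·2π.
So (1/(2π)) ∫_{-π}^{π} (4x + 8)^2 dx = 16π^2/3 + 64 = 16π^2/3 + 64.
Parseval ⇒ Σ |c_n|^2 = 16π^2/3 + 64.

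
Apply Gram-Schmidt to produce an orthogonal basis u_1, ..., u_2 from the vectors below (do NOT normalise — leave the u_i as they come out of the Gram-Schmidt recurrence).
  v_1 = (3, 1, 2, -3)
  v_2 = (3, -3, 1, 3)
Orthogonal basis:
  u_1 = (3, 1, 2, -3)
  u_2 = (72/23, -68/23, 25/23, 66/23)

Apply the Gram-Schmidt recurrence
  u_1 = v_1
  u_i = v_i − Σ_{j<i} ((v_i · u_j) / (u_j · u_j)) · u_j.

Step by step this gives:
  u_1 = (3, 1, 2, -3)
  u_2 = (72/23, -68/23, 25/23, 66/23)

Orthogonality check:
  u_2 · u_1 = 0 (should be 0)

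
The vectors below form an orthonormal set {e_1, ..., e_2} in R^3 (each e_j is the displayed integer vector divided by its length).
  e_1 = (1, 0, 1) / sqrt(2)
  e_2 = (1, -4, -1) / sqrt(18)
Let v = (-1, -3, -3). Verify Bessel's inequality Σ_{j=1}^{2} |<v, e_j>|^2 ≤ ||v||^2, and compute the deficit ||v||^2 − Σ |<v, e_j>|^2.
Σ |<v, e_j>|^2 = 170/9; ||v||^2 = 19; deficit = 1/9

Write each e_j = u_j / sqrt(<u_j, u_j>) where u_j is the displayed integer vector. Then <v, e_j> = <v, u_j> / sqrt(<u_j, u_j>), so |<v, e_j>|^2 = <v, u_j>^2 / <u_j, u_j>.
Coefficients: <v, e_1> = -4/sqrt(2), <v, e_2> = 14/sqrt(18).
Square and sum: Σ |<v, e_j>|^2 = 170/9.
Compute ||v||^2 = v·v = 19.
Deficit = 19 − 170/9 = 1/9 ≥ 0, confirming Bessel's inequality. (The deficit equals ||v − Σ <v,e_j> e_j||^2, the squared distance from v to span{e_j}.)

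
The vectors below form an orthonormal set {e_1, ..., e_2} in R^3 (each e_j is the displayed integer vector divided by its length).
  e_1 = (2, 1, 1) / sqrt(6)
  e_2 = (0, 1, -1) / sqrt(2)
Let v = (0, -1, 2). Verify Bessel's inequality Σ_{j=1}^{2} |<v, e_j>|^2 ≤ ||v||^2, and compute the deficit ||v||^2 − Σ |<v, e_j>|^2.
Σ |<v, e_j>|^2 = 14/3; ||v||^2 = 5; deficit = 1/3

Write each e_j = u_j / sqrt(<u_j, u_j>) where u_j is the displayed integer vector. Then <v, e_j> = <v, u_j> / sqrt(<u_j, u_j>), so |<v, e_j>|^2 = <v, u_j>^2 / <u_j, u_j>.
Coefficients: <v, e_1> = 1/sqrt(6), <v, e_2> = -3/sqrt(2).
Square and sum: Σ |<v, e_j>|^2 = 14/3.
Compute ||v||^2 = v·v = 5.
Deficit = 5 − 14/3 = 1/3 ≥ 0, confirming Bessel's inequality. (The deficit equals ||v − Σ <v,e_j> e_j||^2, the squared distance from v to span{e_j}.)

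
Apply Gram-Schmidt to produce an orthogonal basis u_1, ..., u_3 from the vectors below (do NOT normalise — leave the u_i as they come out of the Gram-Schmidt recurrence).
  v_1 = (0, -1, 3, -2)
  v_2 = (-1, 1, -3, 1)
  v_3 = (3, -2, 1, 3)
Orthogonal basis:
  u_1 = (0, -1, 3, -2)
  u_2 = (-1, 1/7, -3/7, -5/7)
  u_3 = (-5/12, -19/12, -1/4, 5/12)

Apply the Gram-Schmidt recurrence
  u_1 = v_1
  u_i = v_i − Σ_{j<i} ((v_i · u_j) / (u_j · u_j)) · u_j.

Step by step this gives:
  u_1 = (0, -1, 3, -2)
  u_2 = (-1, 1/7, -3/7, -5/7)
  u_3 = (-5/12, -19/12, -1/4, 5/12)

Orthogonality check:
  u_2 · u_1 = 0 (should be 0)
  u_3 · u_1 = 0 (should be 0)
  u_3 · u_2 = 0 (should be 0)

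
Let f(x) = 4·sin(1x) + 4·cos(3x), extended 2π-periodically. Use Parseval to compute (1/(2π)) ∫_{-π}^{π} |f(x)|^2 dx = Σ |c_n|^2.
Σ |c_n|^2 = 16

Expand |f|^2 and use orthogonality of {sin(nx), cos(mx)} on [-π, π]:
  ∫_{-π}^{π} sin(nx)^2 dx = π, ∫ cos(mx)^2 dx = π, and cross terms integrate to 0.
So ∫_{-π}^{π} f(x)^2 dx = 4^2 · π + 4^2 · π = (16 + 16)π.
Divide by 2π: (16 + 16)/2 = 16.
By Parseval, this equals Σ |c_n|^2.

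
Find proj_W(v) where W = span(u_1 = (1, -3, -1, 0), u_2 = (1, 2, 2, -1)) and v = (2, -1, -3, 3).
proj_W(v) = (-26/61, -137/61, -103/61, 43/61)

Set up U = [u_1 | ... | u_2] ∈ R^(4×2). The projector onto W = col(U) is P = U (U^T U)^(-1) U^T.
Compute U^T U =
  [11, -7]
  [-7, 10],
and U^T v = (8, -9).
Solve U^T U · c = U^T v for the coefficients: c = (17/61, -43/61). The projection is proj_W(v) = U c.
Check: (v - proj_W(v)) · u_1 = 0  (should be 0).
Check: (v - proj_W(v)) · u_2 = 0  (should be 0).
Result: proj_W(v) = (-26/61, -137/61, -103/61, 43/61).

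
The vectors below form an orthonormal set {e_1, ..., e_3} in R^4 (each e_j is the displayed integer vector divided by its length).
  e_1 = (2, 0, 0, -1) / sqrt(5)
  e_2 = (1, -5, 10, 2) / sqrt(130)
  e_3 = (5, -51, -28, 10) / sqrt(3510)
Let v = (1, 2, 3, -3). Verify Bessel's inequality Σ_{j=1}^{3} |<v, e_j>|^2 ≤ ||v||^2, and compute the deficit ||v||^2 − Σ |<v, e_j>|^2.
Σ |<v, e_j>|^2 = 2621/135; ||v||^2 = 23; deficit = 484/135

Write each e_j = u_j / sqrt(<u_j, u_j>) where u_j is the displayed integer vector. Then <v, e_j> = <v, u_j> / sqrt(<u_j, u_j>), so |<v, e_j>|^2 = <v, u_j>^2 / <u_j, u_j>.
Coefficients: <v, e_1> = 5/sqrt(5), <v, e_2> = 15/sqrt(130), <v, e_3> = -211/sqrt(3510).
Square and sum: Σ |<v, e_j>|^2 = 2621/135.
Compute ||v||^2 = v·v = 23.
Deficit = 23 − 2621/135 = 484/135 ≥ 0, confirming Bessel's inequality. (The deficit equals ||v − Σ <v,e_j> e_j||^2, the squared distance from v to span{e_j}.)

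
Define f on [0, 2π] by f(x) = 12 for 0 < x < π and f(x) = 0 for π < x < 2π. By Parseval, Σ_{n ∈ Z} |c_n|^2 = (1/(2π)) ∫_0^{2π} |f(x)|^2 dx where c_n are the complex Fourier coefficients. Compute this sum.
Σ |c_n|^2 = 72

Parseval equates the L^2 energy of f (normalised by 1/(2π)) with the ℓ^2 sum of its Fourier coefficients: (1/(2π)) ∫_0^{2π} |f|^2 = Σ |c_n|^2.
Compute the left side: (1/(2π)) [∫_0^π 12^2 dx + ∫_π^{2π} 0^2 dx] = (1/(2π)) · (144π + 0π) = (144 + 0)/2 = 72.
So Σ_{n ∈ Z} |c_n|^2 = 72.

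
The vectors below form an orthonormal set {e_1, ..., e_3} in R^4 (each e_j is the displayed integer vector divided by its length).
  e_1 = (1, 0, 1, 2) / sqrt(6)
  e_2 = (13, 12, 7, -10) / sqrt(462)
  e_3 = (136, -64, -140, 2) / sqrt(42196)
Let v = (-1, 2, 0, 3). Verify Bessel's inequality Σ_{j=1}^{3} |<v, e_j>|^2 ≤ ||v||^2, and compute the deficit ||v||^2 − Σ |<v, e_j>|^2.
Σ |<v, e_j>|^2 = 894/137; ||v||^2 = 14; deficit = 1024/137

Write each e_j = u_j / sqrt(<u_j, u_j>) where u_j is the displayed integer vector. Then <v, e_j> = <v, u_j> / sqrt(<u_j, u_j>), so |<v, e_j>|^2 = <v, u_j>^2 / <u_j, u_j>.
Coefficients: <v, e_1> = 5/sqrt(6), <v, e_2> = -19/sqrt(462), <v, e_3> = -258/sqrt(42196).
Square and sum: Σ |<v, e_j>|^2 = 894/137.
Compute ||v||^2 = v·v = 14.
Deficit = 14 − 894/137 = 1024/137 ≥ 0, confirming Bessel's inequality. (The deficit equals ||v − Σ <v,e_j> e_j||^2, the squared distance from v to span{e_j}.)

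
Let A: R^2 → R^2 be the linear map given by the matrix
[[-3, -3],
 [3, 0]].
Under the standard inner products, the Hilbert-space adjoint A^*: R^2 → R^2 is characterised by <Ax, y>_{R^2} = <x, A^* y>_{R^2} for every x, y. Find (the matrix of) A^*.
A^* = A^T =
[[-3, 3],
 [-3, 0]]

For real matrices with standard dot products, the defining identity <Ax, y> = <x, A^* y> gives (Ax)^T y = x^T (A^*) y, i.e. x^T A^T y = x^T (A^*) y. Since this holds for all x, y, we must have A^* = A^T. Therefore
A^* =
[[-3, 3],
 [-3, 0]].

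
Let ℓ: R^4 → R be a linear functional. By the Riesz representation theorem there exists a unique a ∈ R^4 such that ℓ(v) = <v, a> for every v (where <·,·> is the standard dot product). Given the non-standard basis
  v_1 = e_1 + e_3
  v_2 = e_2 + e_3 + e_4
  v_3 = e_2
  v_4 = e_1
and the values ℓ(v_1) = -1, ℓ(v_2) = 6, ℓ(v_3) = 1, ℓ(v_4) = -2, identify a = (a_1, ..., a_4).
a = (-2, 1, 1, 4)

Write a = (a_1, ..., a_4) in the standard basis. For each basis vector v_i, ℓ(v_i) = <v_i, a> is a linear equation in the a_j's. Collect the n equations into a matrix system V a = ℓ, where row i of V is v_i (expressed in the standard basis). Since V is invertible (lower-triangular with 1s on the diagonal, up to permutation), solve by back-substitution:
  V =
[[1, 0, 1, 0],
 [0, 1, 1, 1],
 [0, 1, 0, 0],
 [1, 0, 0, 0]]
  V a = (-1, 6, 1, -2)
Solving gives a = (-2, 1, 1, 4).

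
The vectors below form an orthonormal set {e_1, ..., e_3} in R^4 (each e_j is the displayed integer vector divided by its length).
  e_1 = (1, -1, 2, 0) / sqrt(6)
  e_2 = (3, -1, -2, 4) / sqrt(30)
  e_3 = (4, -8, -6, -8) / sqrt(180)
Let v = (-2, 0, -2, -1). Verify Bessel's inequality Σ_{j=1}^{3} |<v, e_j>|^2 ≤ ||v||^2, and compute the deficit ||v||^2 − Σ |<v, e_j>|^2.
Σ |<v, e_j>|^2 = 8; ||v||^2 = 9; deficit = 1

Write each e_j = u_j / sqrt(<u_j, u_j>) where u_j is the displayed integer vector. Then <v, e_j> = <v, u_j> / sqrt(<u_j, u_j>), so |<v, e_j>|^2 = <v, u_j>^2 / <u_j, u_j>.
Coefficients: <v, e_1> = -6/sqrt(6), <v, e_2> = -6/sqrt(30), <v, e_3> = 12/sqrt(180).
Square and sum: Σ |<v, e_j>|^2 = 8.
Compute ||v||^2 = v·v = 9.
Deficit = 9 − 8 = 1 ≥ 0, confirming Bessel's inequality. (The deficit equals ||v − Σ <v,e_j> e_j||^2, the squared distance from v to span{e_j}.)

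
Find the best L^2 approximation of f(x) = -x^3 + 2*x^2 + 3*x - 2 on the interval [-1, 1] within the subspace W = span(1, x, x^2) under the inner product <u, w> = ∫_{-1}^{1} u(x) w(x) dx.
g(x) = 2*x^2 + 12*x/5 - 2

The best approximation g ∈ W is the orthogonal projection of f onto W. Writing g = a_0 + a_1 x + a_2 x^2, the coefficients solve the normal equations G · a = b where
  G_{ij} = <φ_i, φ_j> and b_i = <f, φ_i>, with φ_0 = 1, φ_1 = x, φ_2 = x^2.
G =
  [2, 0, 2/3]
  [0, 2/3, 0]
  [2/3, 0, 2/5],
b = (-8/3, 8/5, -8/15).
Solving gives a_0 = -2, a_1 = 12/5, a_2 = 2, so
  g(x) = 2*x^2 + 12*x/5 - 2.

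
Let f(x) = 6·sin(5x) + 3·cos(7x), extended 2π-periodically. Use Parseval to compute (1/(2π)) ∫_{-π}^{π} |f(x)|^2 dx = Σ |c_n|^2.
Σ |c_n|^2 = 45/2

Expand |f|^2 and use orthogonality of {sin(nx), cos(mx)} on [-π, π]:
  ∫_{-π}^{π} sin(nx)^2 dx = π, ∫ cos(mx)^2 dx = π, and cross terms integrate to 0.
So ∫_{-π}^{π} f(x)^2 dx = 6^2 · π + 3^2 · π = (36 + 9)π.
Divide by 2π: (36 + 9)/2 = 45/2.
By Parseval, this equals Σ |c_n|^2.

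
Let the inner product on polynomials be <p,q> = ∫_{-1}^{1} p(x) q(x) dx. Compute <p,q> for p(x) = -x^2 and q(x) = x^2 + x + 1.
<p,q> = -16/15

Expand the product: p(x)·q(x) = -x^4 - x^3 - x^2.
∫_{-1}^{1} of each monomial x^k gives [2/(k+1) if k even, 0 if k odd]. Integrating term-by-term (or equivalently evaluating the antiderivative F(x) = -x^5/5 - x^4/4 - x^3/3 at the endpoints):
  F(1) − F(−1) = -47/60 − (17/60) = -16/15.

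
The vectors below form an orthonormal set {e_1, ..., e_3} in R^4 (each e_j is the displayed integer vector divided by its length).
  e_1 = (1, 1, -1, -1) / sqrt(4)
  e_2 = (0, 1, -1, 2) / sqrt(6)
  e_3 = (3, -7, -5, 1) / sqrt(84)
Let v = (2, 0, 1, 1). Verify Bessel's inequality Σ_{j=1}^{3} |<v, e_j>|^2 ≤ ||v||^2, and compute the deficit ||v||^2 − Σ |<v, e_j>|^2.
Σ |<v, e_j>|^2 = 3/14; ||v||^2 = 6; deficit = 81/14

Write each e_j = u_j / sqrt(<u_j, u_j>) where u_j is the displayed integer vector. Then <v, e_j> = <v, u_j> / sqrt(<u_j, u_j>), so |<v, e_j>|^2 = <v, u_j>^2 / <u_j, u_j>.
Coefficients: <v, e_1> = 0/sqrt(4), <v, e_2> = 1/sqrt(6), <v, e_3> = 2/sqrt(84).
Square and sum: Σ |<v, e_j>|^2 = 3/14.
Compute ||v||^2 = v·v = 6.
Deficit = 6 − 3/14 = 81/14 ≥ 0, confirming Bessel's inequality. (The deficit equals ||v − Σ <v,e_j> e_j||^2, the squared distance from v to span{e_j}.)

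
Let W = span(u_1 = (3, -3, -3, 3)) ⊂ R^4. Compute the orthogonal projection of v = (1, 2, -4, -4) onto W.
proj_W(v) = (-1/4, 1/4, 1/4, -1/4)

Set up U = [u_1 | ... | u_1] ∈ R^(4×1). The projector onto W = col(U) is P = U (U^T U)^(-1) U^T.
Compute U^T U =
  [36],
and U^T v = (-3).
Solve U^T U · c = U^T v for the coefficients: c = (-1/12). The projection is proj_W(v) = U c.
Check: (v - proj_W(v)) · u_1 = 0  (should be 0).
Result: proj_W(v) = (-1/4, 1/4, 1/4, -1/4).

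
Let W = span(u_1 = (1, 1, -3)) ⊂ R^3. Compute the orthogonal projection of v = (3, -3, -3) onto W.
proj_W(v) = (9/11, 9/11, -27/11)

Set up U = [u_1 | ... | u_1] ∈ R^(3×1). The projector onto W = col(U) is P = U (U^T U)^(-1) U^T.
Compute U^T U =
  [11],
and U^T v = (9).
Solve U^T U · c = U^T v for the coefficients: c = (9/11). The projection is proj_W(v) = U c.
Check: (v - proj_W(v)) · u_1 = 0  (should be 0).
Result: proj_W(v) = (9/11, 9/11, -27/11).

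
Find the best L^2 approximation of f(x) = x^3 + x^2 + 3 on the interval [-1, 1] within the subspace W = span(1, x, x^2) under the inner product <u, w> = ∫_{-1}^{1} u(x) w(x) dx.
g(x) = x^2 + 3*x/5 + 3

The best approximation g ∈ W is the orthogonal projection of f onto W. Writing g = a_0 + a_1 x + a_2 x^2, the coefficients solve the normal equations G · a = b where
  G_{ij} = <φ_i, φ_j> and b_i = <f, φ_i>, with φ_0 = 1, φ_1 = x, φ_2 = x^2.
G =
  [2, 0, 2/3]
  [0, 2/3, 0]
  [2/3, 0, 2/5],
b = (20/3, 2/5, 12/5).
Solving gives a_0 = 3, a_1 = 3/5, a_2 = 1, so
  g(x) = x^2 + 3*x/5 + 3.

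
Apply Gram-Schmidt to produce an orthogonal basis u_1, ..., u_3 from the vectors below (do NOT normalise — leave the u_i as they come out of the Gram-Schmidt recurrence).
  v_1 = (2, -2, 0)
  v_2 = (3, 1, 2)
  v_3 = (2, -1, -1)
Orthogonal basis:
  u_1 = (2, -2, 0)
  u_2 = (2, 2, 2)
  u_3 = (1/2, 1/2, -1)

Apply the Gram-Schmidt recurrence
  u_1 = v_1
  u_i = v_i − Σ_{j<i} ((v_i · u_j) / (u_j · u_j)) · u_j.

Step by step this gives:
  u_1 = (2, -2, 0)
  u_2 = (2, 2, 2)
  u_3 = (1/2, 1/2, -1)

Orthogonality check:
  u_2 · u_1 = 0 (should be 0)
  u_3 · u_1 = 0 (should be 0)
  u_3 · u_2 = 0 (should be 0)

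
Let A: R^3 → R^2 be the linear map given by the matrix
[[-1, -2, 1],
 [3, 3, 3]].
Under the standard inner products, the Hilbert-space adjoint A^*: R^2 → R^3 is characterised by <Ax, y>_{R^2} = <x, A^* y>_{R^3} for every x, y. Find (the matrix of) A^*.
A^* = A^T =
[[-1, 3],
 [-2, 3],
 [1, 3]]

For real matrices with standard dot products, the defining identity <Ax, y> = <x, A^* y> gives (Ax)^T y = x^T (A^*) y, i.e. x^T A^T y = x^T (A^*) y. Since this holds for all x, y, we must have A^* = A^T. Therefore
A^* =
[[-1, 3],
 [-2, 3],
 [1, 3]].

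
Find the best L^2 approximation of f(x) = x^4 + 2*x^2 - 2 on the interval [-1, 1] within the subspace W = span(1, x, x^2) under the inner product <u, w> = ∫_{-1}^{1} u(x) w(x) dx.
g(x) = 20*x^2/7 - 73/35

The best approximation g ∈ W is the orthogonal projection of f onto W. Writing g = a_0 + a_1 x + a_2 x^2, the coefficients solve the normal equations G · a = b where
  G_{ij} = <φ_i, φ_j> and b_i = <f, φ_i>, with φ_0 = 1, φ_1 = x, φ_2 = x^2.
G =
  [2, 0, 2/3]
  [0, 2/3, 0]
  [2/3, 0, 2/5],
b = (-34/15, 0, -26/105).
Solving gives a_0 = -73/35, a_1 = 0, a_2 = 20/7, so
  g(x) = 20*x^2/7 - 73/35.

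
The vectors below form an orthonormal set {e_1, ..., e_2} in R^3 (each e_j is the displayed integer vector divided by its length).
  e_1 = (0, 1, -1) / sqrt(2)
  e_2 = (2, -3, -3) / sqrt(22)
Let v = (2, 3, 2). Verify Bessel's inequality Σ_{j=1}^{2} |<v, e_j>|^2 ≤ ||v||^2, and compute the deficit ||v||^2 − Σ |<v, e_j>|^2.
Σ |<v, e_j>|^2 = 6; ||v||^2 = 17; deficit = 11

Write each e_j = u_j / sqrt(<u_j, u_j>) where u_j is the displayed integer vector. Then <v, e_j> = <v, u_j> / sqrt(<u_j, u_j>), so |<v, e_j>|^2 = <v, u_j>^2 / <u_j, u_j>.
Coefficients: <v, e_1> = 1/sqrt(2), <v, e_2> = -11/sqrt(22).
Square and sum: Σ |<v, e_j>|^2 = 6.
Compute ||v||^2 = v·v = 17.
Deficit = 17 − 6 = 11 ≥ 0, confirming Bessel's inequality. (The deficit equals ||v − Σ <v,e_j> e_j||^2, the squared distance from v to span{e_j}.)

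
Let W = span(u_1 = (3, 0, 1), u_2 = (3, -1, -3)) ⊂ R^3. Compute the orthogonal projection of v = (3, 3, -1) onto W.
proj_W(v) = (30/11, -3/11, -2/11)

Set up U = [u_1 | ... | u_2] ∈ R^(3×2). The projector onto W = col(U) is P = U (U^T U)^(-1) U^T.
Compute U^T U =
  [10, 6]
  [6, 19],
and U^T v = (8, 9).
Solve U^T U · c = U^T v for the coefficients: c = (7/11, 3/11). The projection is proj_W(v) = U c.
Check: (v - proj_W(v)) · u_1 = 0  (should be 0).
Check: (v - proj_W(v)) · u_2 = 0  (should be 0).
Result: proj_W(v) = (30/11, -3/11, -2/11).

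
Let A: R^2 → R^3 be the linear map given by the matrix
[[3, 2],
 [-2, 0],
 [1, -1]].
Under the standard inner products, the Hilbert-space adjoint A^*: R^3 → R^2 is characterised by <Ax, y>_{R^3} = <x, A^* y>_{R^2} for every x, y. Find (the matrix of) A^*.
A^* = A^T =
[[3, -2, 1],
 [2, 0, -1]]

For real matrices with standard dot products, the defining identity <Ax, y> = <x, A^* y> gives (Ax)^T y = x^T (A^*) y, i.e. x^T A^T y = x^T (A^*) y. Since this holds for all x, y, we must have A^* = A^T. Therefore
A^* =
[[3, -2, 1],
 [2, 0, -1]].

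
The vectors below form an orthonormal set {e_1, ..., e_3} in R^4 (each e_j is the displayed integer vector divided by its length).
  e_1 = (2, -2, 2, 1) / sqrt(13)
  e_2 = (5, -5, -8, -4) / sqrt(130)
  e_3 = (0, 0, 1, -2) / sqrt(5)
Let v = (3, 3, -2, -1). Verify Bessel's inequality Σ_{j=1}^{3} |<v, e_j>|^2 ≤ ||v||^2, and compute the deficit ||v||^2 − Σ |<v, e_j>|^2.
Σ |<v, e_j>|^2 = 5; ||v||^2 = 23; deficit = 18

Write each e_j = u_j / sqrt(<u_j, u_j>) where u_j is the displayed integer vector. Then <v, e_j> = <v, u_j> / sqrt(<u_j, u_j>), so |<v, e_j>|^2 = <v, u_j>^2 / <u_j, u_j>.
Coefficients: <v, e_1> = -5/sqrt(13), <v, e_2> = 20/sqrt(130), <v, e_3> = 0/sqrt(5).
Square and sum: Σ |<v, e_j>|^2 = 5.
Compute ||v||^2 = v·v = 23.
Deficit = 23 − 5 = 18 ≥ 0, confirming Bessel's inequality. (The deficit equals ||v − Σ <v,e_j> e_j||^2, the squared distance from v to span{e_j}.)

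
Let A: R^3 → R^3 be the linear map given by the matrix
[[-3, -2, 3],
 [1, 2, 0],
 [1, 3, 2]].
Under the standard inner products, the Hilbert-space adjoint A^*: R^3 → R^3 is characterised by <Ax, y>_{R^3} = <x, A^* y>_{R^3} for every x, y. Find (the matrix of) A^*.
A^* = A^T =
[[-3, 1, 1],
 [-2, 2, 3],
 [3, 0, 2]]

For real matrices with standard dot products, the defining identity <Ax, y> = <x, A^* y> gives (Ax)^T y = x^T (A^*) y, i.e. x^T A^T y = x^T (A^*) y. Since this holds for all x, y, we must have A^* = A^T. Therefore
A^* =
[[-3, 1, 1],
 [-2, 2, 3],
 [3, 0, 2]].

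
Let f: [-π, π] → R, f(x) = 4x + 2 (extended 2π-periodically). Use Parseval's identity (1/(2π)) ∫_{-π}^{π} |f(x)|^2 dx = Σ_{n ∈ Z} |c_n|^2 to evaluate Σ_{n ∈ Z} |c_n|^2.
Σ |c_n|^2 = 16π^2/3 + 4

Expand and integrate term by term over [-π, π]:
  ∫ (4x)^2 dx = 16·(2π^3/3); ∫ 2·4·(2)·x dx = 0 (odd integrand); ∫ 2^2 dx = 4·2π.
So (1/(2π)) ∫_{-π}^{π} (4x + 2)^2 dx = 16π^2/3 + 4 = 16π^2/3 + 4.
Parseval ⇒ Σ |c_n|^2 = 16π^2/3 + 4.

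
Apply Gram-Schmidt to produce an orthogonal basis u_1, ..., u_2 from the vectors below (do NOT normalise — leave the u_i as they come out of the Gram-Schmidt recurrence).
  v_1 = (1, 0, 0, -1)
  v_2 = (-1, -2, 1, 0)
Orthogonal basis:
  u_1 = (1, 0, 0, -1)
  u_2 = (-1/2, -2, 1, -1/2)

Apply the Gram-Schmidt recurrence
  u_1 = v_1
  u_i = v_i − Σ_{j<i} ((v_i · u_j) / (u_j · u_j)) · u_j.

Step by step this gives:
  u_1 = (1, 0, 0, -1)
  u_2 = (-1/2, -2, 1, -1/2)

Orthogonality check:
  u_2 · u_1 = 0 (should be 0)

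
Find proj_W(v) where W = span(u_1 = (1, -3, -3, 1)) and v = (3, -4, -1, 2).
proj_W(v) = (1, -3, -3, 1)

Set up U = [u_1 | ... | u_1] ∈ R^(4×1). The projector onto W = col(U) is P = U (U^T U)^(-1) U^T.
Compute U^T U =
  [20],
and U^T v = (20).
Solve U^T U · c = U^T v for the coefficients: c = (1). The projection is proj_W(v) = U c.
Check: (v - proj_W(v)) · u_1 = 0  (should be 0).
Result: proj_W(v) = (1, -3, -3, 1).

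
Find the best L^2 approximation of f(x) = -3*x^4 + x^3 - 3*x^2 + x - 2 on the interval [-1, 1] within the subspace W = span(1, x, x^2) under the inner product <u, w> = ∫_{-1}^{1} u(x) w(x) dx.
g(x) = -39*x^2/7 + 8*x/5 - 61/35

The best approximation g ∈ W is the orthogonal projection of f onto W. Writing g = a_0 + a_1 x + a_2 x^2, the coefficients solve the normal equations G · a = b where
  G_{ij} = <φ_i, φ_j> and b_i = <f, φ_i>, with φ_0 = 1, φ_1 = x, φ_2 = x^2.
G =
  [2, 0, 2/3]
  [0, 2/3, 0]
  [2/3, 0, 2/5],
b = (-36/5, 16/15, -356/105).
Solving gives a_0 = -61/35, a_1 = 8/5, a_2 = -39/7, so
  g(x) = -39*x^2/7 + 8*x/5 - 61/35.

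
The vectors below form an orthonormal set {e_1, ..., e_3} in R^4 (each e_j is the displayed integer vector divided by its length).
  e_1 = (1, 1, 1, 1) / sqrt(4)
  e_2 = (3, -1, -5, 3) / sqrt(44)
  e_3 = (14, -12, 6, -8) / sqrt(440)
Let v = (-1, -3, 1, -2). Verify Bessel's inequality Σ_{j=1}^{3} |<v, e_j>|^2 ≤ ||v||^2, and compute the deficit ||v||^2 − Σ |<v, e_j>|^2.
Σ |<v, e_j>|^2 = 67/5; ||v||^2 = 15; deficit = 8/5

Write each e_j = u_j / sqrt(<u_j, u_j>) where u_j is the displayed integer vector. Then <v, e_j> = <v, u_j> / sqrt(<u_j, u_j>), so |<v, e_j>|^2 = <v, u_j>^2 / <u_j, u_j>.
Coefficients: <v, e_1> = -5/sqrt(4), <v, e_2> = -11/sqrt(44), <v, e_3> = 44/sqrt(440).
Square and sum: Σ |<v, e_j>|^2 = 67/5.
Compute ||v||^2 = v·v = 15.
Deficit = 15 − 67/5 = 8/5 ≥ 0, confirming Bessel's inequality. (The deficit equals ||v − Σ <v,e_j> e_j||^2, the squared distance from v to span{e_j}.)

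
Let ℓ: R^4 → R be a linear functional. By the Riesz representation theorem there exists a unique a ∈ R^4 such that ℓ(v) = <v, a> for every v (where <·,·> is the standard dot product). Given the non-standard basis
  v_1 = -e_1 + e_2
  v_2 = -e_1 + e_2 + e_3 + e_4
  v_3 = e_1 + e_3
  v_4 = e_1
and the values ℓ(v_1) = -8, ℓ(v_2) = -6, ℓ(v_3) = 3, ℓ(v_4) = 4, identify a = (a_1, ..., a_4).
a = (4, -4, -1, 3)

Write a = (a_1, ..., a_4) in the standard basis. For each basis vector v_i, ℓ(v_i) = <v_i, a> is a linear equation in the a_j's. Collect the n equations into a matrix system V a = ℓ, where row i of V is v_i (expressed in the standard basis). Since V is invertible (lower-triangular with 1s on the diagonal, up to permutation), solve by back-substitution:
  V =
[[-1, 1, 0, 0],
 [-1, 1, 1, 1],
 [1, 0, 1, 0],
 [1, 0, 0, 0]]
  V a = (-8, -6, 3, 4)
Solving gives a = (4, -4, -1, 3).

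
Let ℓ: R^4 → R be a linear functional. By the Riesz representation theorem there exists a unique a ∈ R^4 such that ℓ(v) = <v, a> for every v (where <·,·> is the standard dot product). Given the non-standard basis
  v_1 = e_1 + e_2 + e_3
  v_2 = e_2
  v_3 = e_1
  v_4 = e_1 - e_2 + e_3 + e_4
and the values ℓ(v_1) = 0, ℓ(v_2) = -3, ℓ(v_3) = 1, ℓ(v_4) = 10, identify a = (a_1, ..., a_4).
a = (1, -3, 2, 4)

Write a = (a_1, ..., a_4) in the standard basis. For each basis vector v_i, ℓ(v_i) = <v_i, a> is a linear equation in the a_j's. Collect the n equations into a matrix system V a = ℓ, where row i of V is v_i (expressed in the standard basis). Since V is invertible (lower-triangular with 1s on the diagonal, up to permutation), solve by back-substitution:
  V =
[[1, 1, 1, 0],
 [0, 1, 0, 0],
 [1, 0, 0, 0],
 [1, -1, 1, 1]]
  V a = (0, -3, 1, 10)
Solving gives a = (1, -3, 2, 4).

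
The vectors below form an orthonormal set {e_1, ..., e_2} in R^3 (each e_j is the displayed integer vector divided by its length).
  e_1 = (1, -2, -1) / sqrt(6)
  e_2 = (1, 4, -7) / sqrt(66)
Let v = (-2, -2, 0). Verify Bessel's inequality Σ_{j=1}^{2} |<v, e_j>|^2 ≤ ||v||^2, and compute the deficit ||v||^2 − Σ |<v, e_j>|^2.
Σ |<v, e_j>|^2 = 24/11; ||v||^2 = 8; deficit = 64/11

Write each e_j = u_j / sqrt(<u_j, u_j>) where u_j is the displayed integer vector. Then <v, e_j> = <v, u_j> / sqrt(<u_j, u_j>), so |<v, e_j>|^2 = <v, u_j>^2 / <u_j, u_j>.
Coefficients: <v, e_1> = 2/sqrt(6), <v, e_2> = -10/sqrt(66).
Square and sum: Σ |<v, e_j>|^2 = 24/11.
Compute ||v||^2 = v·v = 8.
Deficit = 8 − 24/11 = 64/11 ≥ 0, confirming Bessel's inequality. (The deficit equals ||v − Σ <v,e_j> e_j||^2, the squared distance from v to span{e_j}.)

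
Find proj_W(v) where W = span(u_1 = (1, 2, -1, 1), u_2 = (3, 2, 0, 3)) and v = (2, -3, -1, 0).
proj_W(v) = (4/9, -4/3, 11/9, 4/9)

Set up U = [u_1 | ... | u_2] ∈ R^(4×2). The projector onto W = col(U) is P = U (U^T U)^(-1) U^T.
Compute U^T U =
  [7, 10]
  [10, 22],
and U^T v = (-3, 0).
Solve U^T U · c = U^T v for the coefficients: c = (-11/9, 5/9). The projection is proj_W(v) = U c.
Check: (v - proj_W(v)) · u_1 = 0  (should be 0).
Check: (v - proj_W(v)) · u_2 = 0  (should be 0).
Result: proj_W(v) = (4/9, -4/3, 11/9, 4/9).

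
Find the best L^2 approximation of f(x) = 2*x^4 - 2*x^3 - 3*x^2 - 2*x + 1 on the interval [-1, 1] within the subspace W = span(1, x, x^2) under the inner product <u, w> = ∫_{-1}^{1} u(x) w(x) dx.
g(x) = -9*x^2/7 - 16*x/5 + 29/35

The best approximation g ∈ W is the orthogonal projection of f onto W. Writing g = a_0 + a_1 x + a_2 x^2, the coefficients solve the normal equations G · a = b where
  G_{ij} = <φ_i, φ_j> and b_i = <f, φ_i>, with φ_0 = 1, φ_1 = x, φ_2 = x^2.
G =
  [2, 0, 2/3]
  [0, 2/3, 0]
  [2/3, 0, 2/5],
b = (4/5, -32/15, 4/105).
Solving gives a_0 = 29/35, a_1 = -16/5, a_2 = -9/7, so
  g(x) = -9*x^2/7 - 16*x/5 + 29/35.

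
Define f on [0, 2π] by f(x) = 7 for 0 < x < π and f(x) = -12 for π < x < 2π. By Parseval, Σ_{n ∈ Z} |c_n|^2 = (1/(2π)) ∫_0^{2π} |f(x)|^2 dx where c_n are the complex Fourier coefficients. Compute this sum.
Σ |c_n|^2 = 193/2

Parseval equates the L^2 energy of f (normalised by 1/(2π)) with the ℓ^2 sum of its Fourier coefficients: (1/(2π)) ∫_0^{2π} |f|^2 = Σ |c_n|^2.
Compute the left side: (1/(2π)) [∫_0^π 7^2 dx + ∫_π^{2π} (-12)^2 dx] = (1/(2π)) · (49π + 144π) = (49 + 144)/2 = 193/2.
So Σ_{n ∈ Z} |c_n|^2 = 193/2.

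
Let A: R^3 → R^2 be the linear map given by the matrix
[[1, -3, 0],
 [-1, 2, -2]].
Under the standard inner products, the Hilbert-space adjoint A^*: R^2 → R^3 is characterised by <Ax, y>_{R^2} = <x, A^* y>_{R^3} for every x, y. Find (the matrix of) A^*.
A^* = A^T =
[[1, -1],
 [-3, 2],
 [0, -2]]

For real matrices with standard dot products, the defining identity <Ax, y> = <x, A^* y> gives (Ax)^T y = x^T (A^*) y, i.e. x^T A^T y = x^T (A^*) y. Since this holds for all x, y, we must have A^* = A^T. Therefore
A^* =
[[1, -1],
 [-3, 2],
 [0, -2]].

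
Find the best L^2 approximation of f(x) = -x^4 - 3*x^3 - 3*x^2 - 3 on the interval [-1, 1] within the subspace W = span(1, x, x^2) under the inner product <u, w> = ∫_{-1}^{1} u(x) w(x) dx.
g(x) = -27*x^2/7 - 9*x/5 - 102/35

The best approximation g ∈ W is the orthogonal projection of f onto W. Writing g = a_0 + a_1 x + a_2 x^2, the coefficients solve the normal equations G · a = b where
  G_{ij} = <φ_i, φ_j> and b_i = <f, φ_i>, with φ_0 = 1, φ_1 = x, φ_2 = x^2.
G =
  [2, 0, 2/3]
  [0, 2/3, 0]
  [2/3, 0, 2/5],
b = (-42/5, -6/5, -122/35).
Solving gives a_0 = -102/35, a_1 = -9/5, a_2 = -27/7, so
  g(x) = -27*x^2/7 - 9*x/5 - 102/35.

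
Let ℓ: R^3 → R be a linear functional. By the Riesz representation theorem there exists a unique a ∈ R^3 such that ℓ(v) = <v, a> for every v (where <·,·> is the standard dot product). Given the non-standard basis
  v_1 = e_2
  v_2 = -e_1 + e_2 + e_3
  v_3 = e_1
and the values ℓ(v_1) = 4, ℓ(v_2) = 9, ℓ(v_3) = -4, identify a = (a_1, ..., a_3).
a = (-4, 4, 1)

Write a = (a_1, ..., a_3) in the standard basis. For each basis vector v_i, ℓ(v_i) = <v_i, a> is a linear equation in the a_j's. Collect the n equations into a matrix system V a = ℓ, where row i of V is v_i (expressed in the standard basis). Since V is invertible (lower-triangular with 1s on the diagonal, up to permutation), solve by back-substitution:
  V =
[[0, 1, 0],
 [-1, 1, 1],
 [1, 0, 0]]
  V a = (4, 9, -4)
Solving gives a = (-4, 4, 1).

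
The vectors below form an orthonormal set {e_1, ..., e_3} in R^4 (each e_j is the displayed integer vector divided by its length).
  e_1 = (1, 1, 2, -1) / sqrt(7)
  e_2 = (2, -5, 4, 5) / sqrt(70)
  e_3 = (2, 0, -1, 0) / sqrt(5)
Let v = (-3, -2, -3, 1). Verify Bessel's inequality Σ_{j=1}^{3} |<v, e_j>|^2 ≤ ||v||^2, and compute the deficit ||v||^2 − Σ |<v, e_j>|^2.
Σ |<v, e_j>|^2 = 45/2; ||v||^2 = 23; deficit = 1/2

Write each e_j = u_j / sqrt(<u_j, u_j>) where u_j is the displayed integer vector. Then <v, e_j> = <v, u_j> / sqrt(<u_j, u_j>), so |<v, e_j>|^2 = <v, u_j>^2 / <u_j, u_j>.
Coefficients: <v, e_1> = -12/sqrt(7), <v, e_2> = -3/sqrt(70), <v, e_3> = -3/sqrt(5).
Square and sum: Σ |<v, e_j>|^2 = 45/2.
Compute ||v||^2 = v·v = 23.
Deficit = 23 − 45/2 = 1/2 ≥ 0, confirming Bessel's inequality. (The deficit equals ||v − Σ <v,e_j> e_j||^2, the squared distance from v to span{e_j}.)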